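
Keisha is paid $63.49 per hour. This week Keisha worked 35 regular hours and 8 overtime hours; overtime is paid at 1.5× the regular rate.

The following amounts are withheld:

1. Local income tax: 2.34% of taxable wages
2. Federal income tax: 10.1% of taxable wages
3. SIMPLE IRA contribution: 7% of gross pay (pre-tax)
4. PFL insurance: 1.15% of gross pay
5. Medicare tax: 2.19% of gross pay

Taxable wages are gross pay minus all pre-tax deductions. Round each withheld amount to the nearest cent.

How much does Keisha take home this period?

$2,330.25

Regular pay: 35 × $63.49 = $2,222.15
Overtime pay: 8 × $63.49 × 1.5 = $761.88
Gross pay = $2,222.15 + $761.88 = $2,984.03
SIMPLE IRA contribution: $2,984.03 × 0.07 = $208.88
Taxable wages = $2,984.03 − $208.88 = $2,775.15
Local income tax: $2,775.15 × 0.0234 = $64.94
Federal income tax: $2,775.15 × 0.101 = $280.29
Medicare tax: $2,984.03 × 0.0219 = $65.35
PFL insurance: $2,984.03 × 0.0115 = $34.32
Total deductions = $208.88 + $64.94 + $280.29 + $65.35 + $34.32 = $653.78
Net pay = $2,984.03 − $653.78 = $2,330.25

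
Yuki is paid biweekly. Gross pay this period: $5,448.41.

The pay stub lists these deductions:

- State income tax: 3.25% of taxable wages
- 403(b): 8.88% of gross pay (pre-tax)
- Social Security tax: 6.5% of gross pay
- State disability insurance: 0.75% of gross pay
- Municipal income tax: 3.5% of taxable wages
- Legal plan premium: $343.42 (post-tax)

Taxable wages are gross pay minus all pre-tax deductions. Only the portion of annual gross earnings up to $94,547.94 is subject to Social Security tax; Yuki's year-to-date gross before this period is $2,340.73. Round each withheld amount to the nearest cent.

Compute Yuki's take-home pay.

$3,891.05

403(b): $5,448.41 × 0.0888 = $483.82
Taxable wages = $5,448.41 − $483.82 = $4,964.59
State income tax: $4,964.59 × 0.0325 = $161.35
Municipal income tax: $4,964.59 × 0.035 = $173.76
State disability insurance: $5,448.41 × 0.0075 = $40.86
Social Security tax: cap not yet reached, full $5,448.41 is subject → $5,448.41 × 0.065 = $354.15
Legal plan premium: $343.42
Total deductions = $483.82 + $161.35 + $173.76 + $40.86 + $354.15 + $343.42 = $1,557.36
Net pay = $5,448.41 − $1,557.36 = $3,891.05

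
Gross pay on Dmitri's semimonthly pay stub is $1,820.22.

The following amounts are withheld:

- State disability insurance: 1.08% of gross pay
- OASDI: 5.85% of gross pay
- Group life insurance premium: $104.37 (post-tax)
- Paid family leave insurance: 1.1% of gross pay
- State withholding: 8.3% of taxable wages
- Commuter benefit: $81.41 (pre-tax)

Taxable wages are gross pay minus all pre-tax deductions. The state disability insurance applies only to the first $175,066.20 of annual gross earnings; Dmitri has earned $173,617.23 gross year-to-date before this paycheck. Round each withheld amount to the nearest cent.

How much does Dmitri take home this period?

$1,347.97

Commuter benefit: $81.41
Taxable wages = $1,820.22 − $81.41 = $1,738.81
State withholding: $1,738.81 × 0.083 = $144.32
Paid family leave insurance: $1,820.22 × 0.011 = $20.02
State disability insurance: only $175,066.20 − $173,617.23 = $1,448.97 of this check is subject → $1,448.97 × 0.0108 = $15.65
OASDI: $1,820.22 × 0.0585 = $106.48
Group life insurance premium: $104.37
Total deductions = $81.41 + $144.32 + $20.02 + $15.65 + $106.48 + $104.37 = $472.25
Net pay = $1,820.22 − $472.25 = $1,347.97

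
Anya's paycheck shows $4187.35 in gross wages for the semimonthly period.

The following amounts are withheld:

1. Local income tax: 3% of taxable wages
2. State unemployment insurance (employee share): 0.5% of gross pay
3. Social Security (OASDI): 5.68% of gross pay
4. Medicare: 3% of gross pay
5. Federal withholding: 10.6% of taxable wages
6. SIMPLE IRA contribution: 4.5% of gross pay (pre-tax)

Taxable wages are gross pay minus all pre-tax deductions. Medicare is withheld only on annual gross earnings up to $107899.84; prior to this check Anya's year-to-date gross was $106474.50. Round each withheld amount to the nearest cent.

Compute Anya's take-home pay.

SIMPLE IRA contribution: $4187.35 × 0.045 = $188.43
Taxable wages = $4187.35 − $188.43 = $3998.92
Federal withholding: $3998.92 × 0.106 = $423.89
Local income tax: $3998.92 × 0.03 = $119.97
Social Security (OASDI): $4187.35 × 0.0568 = $237.84
Medicare: only $107899.84 − $106474.50 = $1425.34 of this check is subject → $1425.34 × 0.03 = $42.76
State unemployment insurance (employee share): $4187.35 × 0.005 = $20.94
Total deductions = $188.43 + $423.89 + $119.97 + $237.84 + $42.76 + $20.94 = $1033.83
Net pay = $4187.35 − $1033.83 = $3153.52

$3153.52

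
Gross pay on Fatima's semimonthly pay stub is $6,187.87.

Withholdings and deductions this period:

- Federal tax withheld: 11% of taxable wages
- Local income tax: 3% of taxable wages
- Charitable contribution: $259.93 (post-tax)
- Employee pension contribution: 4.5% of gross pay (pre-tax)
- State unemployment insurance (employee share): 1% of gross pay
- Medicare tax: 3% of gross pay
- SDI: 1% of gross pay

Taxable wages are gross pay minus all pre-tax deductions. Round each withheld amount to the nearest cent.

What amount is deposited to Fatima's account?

$4,512.77

Employee pension contribution: $6,187.87 × 0.045 = $278.45
Taxable wages = $6,187.87 − $278.45 = $5,909.42
Local income tax: $5,909.42 × 0.03 = $177.28
Federal tax withheld: $5,909.42 × 0.11 = $650.04
SDI: $6,187.87 × 0.01 = $61.88
State unemployment insurance (employee share): $6,187.87 × 0.01 = $61.88
Medicare tax: $6,187.87 × 0.03 = $185.64
Charitable contribution: $259.93
Total deductions = $278.45 + $177.28 + $650.04 + $61.88 + $61.88 + $185.64 + $259.93 = $1,675.10
Net pay = $6,187.87 − $1,675.10 = $4,512.77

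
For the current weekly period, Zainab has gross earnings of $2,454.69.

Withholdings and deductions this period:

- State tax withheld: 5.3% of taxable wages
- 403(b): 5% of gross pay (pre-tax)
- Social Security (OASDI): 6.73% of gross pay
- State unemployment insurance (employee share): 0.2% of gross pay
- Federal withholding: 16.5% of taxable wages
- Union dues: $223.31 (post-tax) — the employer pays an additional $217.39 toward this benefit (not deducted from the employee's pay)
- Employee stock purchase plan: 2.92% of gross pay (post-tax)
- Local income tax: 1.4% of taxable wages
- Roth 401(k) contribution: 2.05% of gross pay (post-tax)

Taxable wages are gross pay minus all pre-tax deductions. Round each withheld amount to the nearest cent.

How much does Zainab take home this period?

403(b): $2,454.69 × 0.05 = $122.73
Taxable wages = $2,454.69 − $122.73 = $2,331.96
Local income tax: $2,331.96 × 0.014 = $32.65
State tax withheld: $2,331.96 × 0.053 = $123.59
Federal withholding: $2,331.96 × 0.165 = $384.77
State unemployment insurance (employee share): $2,454.69 × 0.002 = $4.91
Social Security (OASDI): $2,454.69 × 0.0673 = $165.20
Roth 401(k) contribution: $2,454.69 × 0.0205 = $50.32
Employee stock purchase plan: $2,454.69 × 0.0292 = $71.68
Union dues: $223.31
(Employer's $217.39 toward union dues is not withheld from the employee.)
Total deductions = $122.73 + $32.65 + $123.59 + $384.77 + $4.91 + $165.20 + $50.32 + $71.68 + $223.31 = $1,179.16
Net pay = $2,454.69 − $1,179.16 = $1,275.53

$1,275.53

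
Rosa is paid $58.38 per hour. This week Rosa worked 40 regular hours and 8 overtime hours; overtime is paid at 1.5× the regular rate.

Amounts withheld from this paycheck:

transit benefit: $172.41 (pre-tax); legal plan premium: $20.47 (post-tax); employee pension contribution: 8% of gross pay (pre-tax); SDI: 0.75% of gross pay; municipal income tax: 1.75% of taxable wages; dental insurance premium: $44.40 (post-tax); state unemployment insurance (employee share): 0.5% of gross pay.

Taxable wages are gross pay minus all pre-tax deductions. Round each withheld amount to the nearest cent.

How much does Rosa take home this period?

$2,471.81

Regular pay: 40 × $58.38 = $2,335.20
Overtime pay: 8 × $58.38 × 1.5 = $700.56
Gross pay = $2,335.20 + $700.56 = $3,035.76
Employee pension contribution: $3,035.76 × 0.08 = $242.86
Transit benefit: $172.41
Pre-tax total = $242.86 + $172.41 = $415.27
Taxable wages = $3,035.76 − $415.27 = $2,620.49
Municipal income tax: $2,620.49 × 0.0175 = $45.86
SDI: $3,035.76 × 0.0075 = $22.77
State unemployment insurance (employee share): $3,035.76 × 0.005 = $15.18
Legal plan premium: $20.47
Dental insurance premium: $44.40
Total deductions = $242.86 + $172.41 + $45.86 + $22.77 + $15.18 + $20.47 + $44.40 = $563.95
Net pay = $3,035.76 − $563.95 = $2,471.81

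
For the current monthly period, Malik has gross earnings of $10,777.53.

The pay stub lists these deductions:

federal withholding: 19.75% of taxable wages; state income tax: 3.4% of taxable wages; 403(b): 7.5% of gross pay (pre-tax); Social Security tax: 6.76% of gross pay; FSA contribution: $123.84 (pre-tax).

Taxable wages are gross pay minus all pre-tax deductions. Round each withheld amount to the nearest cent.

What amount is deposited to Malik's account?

403(b): $10,777.53 × 0.075 = $808.31
FSA contribution: $123.84
Pre-tax total = $808.31 + $123.84 = $932.15
Taxable wages = $10,777.53 − $932.15 = $9,845.38
Federal withholding: $9,845.38 × 0.1975 = $1,944.46
State income tax: $9,845.38 × 0.034 = $334.74
Social Security tax: $10,777.53 × 0.0676 = $728.56
Total deductions = $808.31 + $123.84 + $1,944.46 + $334.74 + $728.56 = $3,939.91
Net pay = $10,777.53 − $3,939.91 = $6,837.62

$6,837.62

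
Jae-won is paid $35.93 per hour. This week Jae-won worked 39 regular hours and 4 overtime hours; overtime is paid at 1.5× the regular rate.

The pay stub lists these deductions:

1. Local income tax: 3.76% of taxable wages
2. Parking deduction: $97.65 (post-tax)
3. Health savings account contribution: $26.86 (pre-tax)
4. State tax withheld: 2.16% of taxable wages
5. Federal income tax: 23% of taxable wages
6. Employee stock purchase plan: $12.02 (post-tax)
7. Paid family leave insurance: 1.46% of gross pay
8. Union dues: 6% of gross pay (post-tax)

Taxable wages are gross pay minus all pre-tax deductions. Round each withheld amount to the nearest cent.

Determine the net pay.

$899.88

Regular pay: 39 × $35.93 = $1,401.27
Overtime pay: 4 × $35.93 × 1.5 = $215.58
Gross pay = $1,401.27 + $215.58 = $1,616.85
Health savings account contribution: $26.86
Taxable wages = $1,616.85 − $26.86 = $1,589.99
Federal income tax: $1,589.99 × 0.23 = $365.70
State tax withheld: $1,589.99 × 0.0216 = $34.34
Local income tax: $1,589.99 × 0.0376 = $59.78
Paid family leave insurance: $1,616.85 × 0.0146 = $23.61
Parking deduction: $97.65
Employee stock purchase plan: $12.02
Union dues: $1,616.85 × 0.06 = $97.01
Total deductions = $26.86 + $365.70 + $34.34 + $59.78 + $23.61 + $97.65 + $12.02 + $97.01 = $716.97
Net pay = $1,616.85 − $716.97 = $899.88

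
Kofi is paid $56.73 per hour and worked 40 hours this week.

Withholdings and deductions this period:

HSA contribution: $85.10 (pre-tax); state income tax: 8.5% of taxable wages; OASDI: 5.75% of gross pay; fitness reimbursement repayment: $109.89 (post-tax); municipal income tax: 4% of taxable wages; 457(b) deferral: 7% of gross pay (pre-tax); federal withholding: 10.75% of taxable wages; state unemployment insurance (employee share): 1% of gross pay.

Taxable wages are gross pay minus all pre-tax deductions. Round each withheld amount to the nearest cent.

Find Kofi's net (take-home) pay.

Gross pay: 40 × $56.73 = $2,269.20
457(b) deferral: $2,269.20 × 0.07 = $158.84
HSA contribution: $85.10
Pre-tax total = $158.84 + $85.10 = $243.94
Taxable wages = $2,269.20 − $243.94 = $2,025.26
Federal withholding: $2,025.26 × 0.1075 = $217.72
Municipal income tax: $2,025.26 × 0.04 = $81.01
State income tax: $2,025.26 × 0.085 = $172.15
State unemployment insurance (employee share): $2,269.20 × 0.01 = $22.69
OASDI: $2,269.20 × 0.0575 = $130.48
Fitness reimbursement repayment: $109.89
Total deductions = $158.84 + $85.10 + $217.72 + $81.01 + $172.15 + $22.69 + $130.48 + $109.89 = $977.88
Net pay = $2,269.20 − $977.88 = $1,291.32

$1,291.32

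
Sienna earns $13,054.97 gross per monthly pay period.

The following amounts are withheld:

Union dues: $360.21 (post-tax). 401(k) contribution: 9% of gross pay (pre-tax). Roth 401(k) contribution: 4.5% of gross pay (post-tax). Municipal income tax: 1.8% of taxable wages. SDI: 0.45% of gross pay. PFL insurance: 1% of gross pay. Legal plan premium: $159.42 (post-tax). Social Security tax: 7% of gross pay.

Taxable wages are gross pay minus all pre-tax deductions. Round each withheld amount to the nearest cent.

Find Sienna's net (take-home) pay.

$9,455.93

401(k) contribution: $13,054.97 × 0.09 = $1,174.95
Taxable wages = $13,054.97 − $1,174.95 = $11,880.02
Municipal income tax: $11,880.02 × 0.018 = $213.84
Social Security tax: $13,054.97 × 0.07 = $913.85
SDI: $13,054.97 × 0.0045 = $58.75
PFL insurance: $13,054.97 × 0.01 = $130.55
Union dues: $360.21
Legal plan premium: $159.42
Roth 401(k) contribution: $13,054.97 × 0.045 = $587.47
Total deductions = $1,174.95 + $213.84 + $913.85 + $58.75 + $130.55 + $360.21 + $159.42 + $587.47 = $3,599.04
Net pay = $13,054.97 − $3,599.04 = $9,455.93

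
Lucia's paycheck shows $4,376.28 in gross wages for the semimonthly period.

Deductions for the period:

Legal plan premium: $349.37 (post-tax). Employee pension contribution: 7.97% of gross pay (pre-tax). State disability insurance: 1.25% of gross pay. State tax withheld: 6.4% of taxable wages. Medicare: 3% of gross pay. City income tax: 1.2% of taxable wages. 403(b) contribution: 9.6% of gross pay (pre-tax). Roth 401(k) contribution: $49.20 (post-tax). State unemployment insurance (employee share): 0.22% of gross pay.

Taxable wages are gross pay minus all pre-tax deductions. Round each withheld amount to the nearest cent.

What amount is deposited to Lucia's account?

403(b) contribution: $4,376.28 × 0.096 = $420.12
Employee pension contribution: $4,376.28 × 0.0797 = $348.79
Pre-tax total = $420.12 + $348.79 = $768.91
Taxable wages = $4,376.28 − $768.91 = $3,607.37
State tax withheld: $3,607.37 × 0.064 = $230.87
City income tax: $3,607.37 × 0.012 = $43.29
Medicare: $4,376.28 × 0.03 = $131.29
State unemployment insurance (employee share): $4,376.28 × 0.0022 = $9.63
State disability insurance: $4,376.28 × 0.0125 = $54.70
Legal plan premium: $349.37
Roth 401(k) contribution: $49.20
Total deductions = $420.12 + $348.79 + $230.87 + $43.29 + $131.29 + $9.63 + $54.70 + $349.37 + $49.20 = $1,637.26
Net pay = $4,376.28 − $1,637.26 = $2,739.02

$2,739.02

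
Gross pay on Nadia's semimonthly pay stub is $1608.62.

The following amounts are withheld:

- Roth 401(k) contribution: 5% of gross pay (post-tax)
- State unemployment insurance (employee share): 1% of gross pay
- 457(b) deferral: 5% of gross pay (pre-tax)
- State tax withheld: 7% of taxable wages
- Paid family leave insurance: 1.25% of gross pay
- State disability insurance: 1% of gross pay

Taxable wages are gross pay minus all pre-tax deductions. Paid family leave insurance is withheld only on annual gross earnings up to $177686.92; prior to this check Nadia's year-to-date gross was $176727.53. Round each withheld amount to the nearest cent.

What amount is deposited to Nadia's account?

457(b) deferral: $1608.62 × 0.05 = $80.43
Taxable wages = $1608.62 − $80.43 = $1528.19
State tax withheld: $1528.19 × 0.07 = $106.97
Paid family leave insurance: only $177686.92 − $176727.53 = $959.39 of this check is subject → $959.39 × 0.0125 = $11.99
State unemployment insurance (employee share): $1608.62 × 0.01 = $16.09
State disability insurance: $1608.62 × 0.01 = $16.09
Roth 401(k) contribution: $1608.62 × 0.05 = $80.43
Total deductions = $80.43 + $106.97 + $11.99 + $16.09 + $16.09 + $80.43 = $312.00
Net pay = $1608.62 − $312.00 = $1296.62

$1296.62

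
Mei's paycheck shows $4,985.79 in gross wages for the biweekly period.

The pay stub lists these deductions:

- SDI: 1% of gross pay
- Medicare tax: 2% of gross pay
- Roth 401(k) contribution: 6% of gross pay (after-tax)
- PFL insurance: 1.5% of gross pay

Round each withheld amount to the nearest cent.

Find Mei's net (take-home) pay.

PFL insurance: $4,985.79 × 0.015 = $74.79
Medicare tax: $4,985.79 × 0.02 = $99.72
SDI: $4,985.79 × 0.01 = $49.86
Roth 401(k) contribution: $4,985.79 × 0.06 = $299.15
Total deductions = $74.79 + $99.72 + $49.86 + $299.15 = $523.52
Net pay = $4,985.79 − $523.52 = $4,462.27

$4,462.27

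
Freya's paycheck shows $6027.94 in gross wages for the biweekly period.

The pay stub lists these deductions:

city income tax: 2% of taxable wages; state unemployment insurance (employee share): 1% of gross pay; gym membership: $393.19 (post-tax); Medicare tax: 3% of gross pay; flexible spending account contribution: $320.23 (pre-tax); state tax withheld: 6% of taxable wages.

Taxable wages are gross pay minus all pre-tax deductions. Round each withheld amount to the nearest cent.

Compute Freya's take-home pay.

Flexible spending account contribution: $320.23
Taxable wages = $6027.94 − $320.23 = $5707.71
City income tax: $5707.71 × 0.02 = $114.15
State tax withheld: $5707.71 × 0.06 = $342.46
State unemployment insurance (employee share): $6027.94 × 0.01 = $60.28
Medicare tax: $6027.94 × 0.03 = $180.84
Gym membership: $393.19
Total deductions = $320.23 + $114.15 + $342.46 + $60.28 + $180.84 + $393.19 = $1411.15
Net pay = $6027.94 − $1411.15 = $4616.79

$4616.79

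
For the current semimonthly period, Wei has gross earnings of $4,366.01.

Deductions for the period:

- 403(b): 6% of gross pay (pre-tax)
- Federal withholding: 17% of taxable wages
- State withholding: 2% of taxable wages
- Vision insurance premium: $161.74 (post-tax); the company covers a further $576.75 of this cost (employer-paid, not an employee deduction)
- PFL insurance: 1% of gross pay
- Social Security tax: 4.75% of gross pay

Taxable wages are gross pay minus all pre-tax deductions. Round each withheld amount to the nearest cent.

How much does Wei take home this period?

403(b): $4,366.01 × 0.06 = $261.96
Taxable wages = $4,366.01 − $261.96 = $4,104.05
Federal withholding: $4,104.05 × 0.17 = $697.69
State withholding: $4,104.05 × 0.02 = $82.08
Social Security tax: $4,366.01 × 0.0475 = $207.39
PFL insurance: $4,366.01 × 0.01 = $43.66
Vision insurance premium: $161.74
(Employer's $576.75 toward vision insurance premium is not withheld from the employee.)
Total deductions = $261.96 + $697.69 + $82.08 + $207.39 + $43.66 + $161.74 = $1,454.52
Net pay = $4,366.01 − $1,454.52 = $2,911.49

$2,911.49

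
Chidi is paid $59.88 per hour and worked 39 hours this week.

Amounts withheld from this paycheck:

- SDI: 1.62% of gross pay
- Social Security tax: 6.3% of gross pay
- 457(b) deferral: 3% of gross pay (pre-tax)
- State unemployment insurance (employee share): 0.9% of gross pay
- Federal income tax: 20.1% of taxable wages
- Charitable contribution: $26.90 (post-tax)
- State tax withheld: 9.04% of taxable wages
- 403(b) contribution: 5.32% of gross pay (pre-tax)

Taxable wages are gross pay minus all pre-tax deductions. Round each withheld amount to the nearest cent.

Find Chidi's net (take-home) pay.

$1,284.24

Gross pay: 39 × $59.88 = $2,335.32
457(b) deferral: $2,335.32 × 0.03 = $70.06
403(b) contribution: $2,335.32 × 0.0532 = $124.24
Pre-tax total = $70.06 + $124.24 = $194.30
Taxable wages = $2,335.32 − $194.30 = $2,141.02
State tax withheld: $2,141.02 × 0.0904 = $193.55
Federal income tax: $2,141.02 × 0.201 = $430.35
SDI: $2,335.32 × 0.0162 = $37.83
Social Security tax: $2,335.32 × 0.063 = $147.13
State unemployment insurance (employee share): $2,335.32 × 0.009 = $21.02
Charitable contribution: $26.90
Total deductions = $70.06 + $124.24 + $193.55 + $430.35 + $37.83 + $147.13 + $21.02 + $26.90 = $1,051.08
Net pay = $2,335.32 − $1,051.08 = $1,284.24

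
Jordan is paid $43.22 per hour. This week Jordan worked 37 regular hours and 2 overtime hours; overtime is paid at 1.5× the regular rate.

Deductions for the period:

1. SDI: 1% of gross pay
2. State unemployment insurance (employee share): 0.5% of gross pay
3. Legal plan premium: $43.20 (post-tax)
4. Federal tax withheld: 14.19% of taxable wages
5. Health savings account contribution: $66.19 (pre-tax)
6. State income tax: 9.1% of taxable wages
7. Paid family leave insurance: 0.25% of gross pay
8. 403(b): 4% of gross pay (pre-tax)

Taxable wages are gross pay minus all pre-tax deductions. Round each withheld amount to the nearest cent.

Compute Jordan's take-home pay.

Regular pay: 37 × $43.22 = $1,599.14
Overtime pay: 2 × $43.22 × 1.5 = $129.66
Gross pay = $1,599.14 + $129.66 = $1,728.80
403(b): $1,728.80 × 0.04 = $69.15
Health savings account contribution: $66.19
Pre-tax total = $69.15 + $66.19 = $135.34
Taxable wages = $1,728.80 − $135.34 = $1,593.46
Federal tax withheld: $1,593.46 × 0.1419 = $226.11
State income tax: $1,593.46 × 0.091 = $145.00
State unemployment insurance (employee share): $1,728.80 × 0.005 = $8.64
SDI: $1,728.80 × 0.01 = $17.29
Paid family leave insurance: $1,728.80 × 0.0025 = $4.32
Legal plan premium: $43.20
Total deductions = $69.15 + $66.19 + $226.11 + $145.00 + $8.64 + $17.29 + $4.32 + $43.20 = $579.90
Net pay = $1,728.80 − $579.90 = $1,148.90

$1,148.90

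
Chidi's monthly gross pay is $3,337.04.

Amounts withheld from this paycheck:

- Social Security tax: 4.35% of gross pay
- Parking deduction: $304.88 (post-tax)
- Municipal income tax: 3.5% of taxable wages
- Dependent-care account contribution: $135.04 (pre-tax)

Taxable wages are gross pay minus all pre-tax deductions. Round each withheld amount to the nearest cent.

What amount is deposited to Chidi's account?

Dependent-care account contribution: $135.04
Taxable wages = $3,337.04 − $135.04 = $3,202.00
Municipal income tax: $3,202.00 × 0.035 = $112.07
Social Security tax: $3,337.04 × 0.0435 = $145.16
Parking deduction: $304.88
Total deductions = $135.04 + $112.07 + $145.16 + $304.88 = $697.15
Net pay = $3,337.04 − $697.15 = $2,639.89

$2,639.89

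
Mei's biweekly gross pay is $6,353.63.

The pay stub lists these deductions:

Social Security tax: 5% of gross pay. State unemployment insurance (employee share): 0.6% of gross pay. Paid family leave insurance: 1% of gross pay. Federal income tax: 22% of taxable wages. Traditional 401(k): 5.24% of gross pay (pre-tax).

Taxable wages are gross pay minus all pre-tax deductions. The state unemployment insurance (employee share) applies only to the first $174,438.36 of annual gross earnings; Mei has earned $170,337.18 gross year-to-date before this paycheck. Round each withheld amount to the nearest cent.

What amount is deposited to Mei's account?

Traditional 401(k): $6,353.63 × 0.0524 = $332.93
Taxable wages = $6,353.63 − $332.93 = $6,020.70
Federal income tax: $6,020.70 × 0.22 = $1,324.55
Paid family leave insurance: $6,353.63 × 0.01 = $63.54
Social Security tax: $6,353.63 × 0.05 = $317.68
State unemployment insurance (employee share): only $174,438.36 − $170,337.18 = $4,101.18 of this check is subject → $4,101.18 × 0.006 = $24.61
Total deductions = $332.93 + $1,324.55 + $63.54 + $317.68 + $24.61 = $2,063.31
Net pay = $6,353.63 − $2,063.31 = $4,290.32

$4,290.32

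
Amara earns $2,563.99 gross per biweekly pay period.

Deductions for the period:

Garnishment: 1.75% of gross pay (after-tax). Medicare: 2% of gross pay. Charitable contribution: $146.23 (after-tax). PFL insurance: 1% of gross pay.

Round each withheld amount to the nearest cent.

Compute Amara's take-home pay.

$2,295.97

Medicare: $2,563.99 × 0.02 = $51.28
PFL insurance: $2,563.99 × 0.01 = $25.64
Garnishment: $2,563.99 × 0.0175 = $44.87
Charitable contribution: $146.23
Total deductions = $51.28 + $25.64 + $44.87 + $146.23 = $268.02
Net pay = $2,563.99 − $268.02 = $2,295.97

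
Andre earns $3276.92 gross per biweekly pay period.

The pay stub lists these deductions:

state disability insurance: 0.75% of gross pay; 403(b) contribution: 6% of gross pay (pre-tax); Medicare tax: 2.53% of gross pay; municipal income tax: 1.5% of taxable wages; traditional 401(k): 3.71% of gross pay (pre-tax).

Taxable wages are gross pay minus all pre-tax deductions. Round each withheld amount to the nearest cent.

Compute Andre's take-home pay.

403(b) contribution: $3276.92 × 0.06 = $196.62
Traditional 401(k): $3276.92 × 0.0371 = $121.57
Pre-tax total = $196.62 + $121.57 = $318.19
Taxable wages = $3276.92 − $318.19 = $2958.73
Municipal income tax: $2958.73 × 0.015 = $44.38
Medicare tax: $3276.92 × 0.0253 = $82.91
State disability insurance: $3276.92 × 0.0075 = $24.58
Total deductions = $196.62 + $121.57 + $44.38 + $82.91 + $24.58 = $470.06
Net pay = $3276.92 − $470.06 = $2806.86

$2806.86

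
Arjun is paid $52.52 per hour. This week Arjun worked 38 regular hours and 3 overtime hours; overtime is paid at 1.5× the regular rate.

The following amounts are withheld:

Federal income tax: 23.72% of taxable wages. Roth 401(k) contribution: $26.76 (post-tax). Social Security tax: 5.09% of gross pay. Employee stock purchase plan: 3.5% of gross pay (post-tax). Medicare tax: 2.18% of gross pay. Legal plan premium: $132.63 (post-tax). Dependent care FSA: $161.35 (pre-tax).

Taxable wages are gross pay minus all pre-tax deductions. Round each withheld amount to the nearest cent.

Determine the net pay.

Regular pay: 38 × $52.52 = $1995.76
Overtime pay: 3 × $52.52 × 1.5 = $236.34
Gross pay = $1995.76 + $236.34 = $2232.10
Dependent care FSA: $161.35
Taxable wages = $2232.10 − $161.35 = $2070.75
Federal income tax: $2070.75 × 0.2372 = $491.18
Medicare tax: $2232.10 × 0.0218 = $48.66
Social Security tax: $2232.10 × 0.0509 = $113.61
Employee stock purchase plan: $2232.10 × 0.035 = $78.12
Roth 401(k) contribution: $26.76
Legal plan premium: $132.63
Total deductions = $161.35 + $491.18 + $48.66 + $113.61 + $78.12 + $26.76 + $132.63 = $1052.31
Net pay = $2232.10 − $1052.31 = $1179.79

$1179.79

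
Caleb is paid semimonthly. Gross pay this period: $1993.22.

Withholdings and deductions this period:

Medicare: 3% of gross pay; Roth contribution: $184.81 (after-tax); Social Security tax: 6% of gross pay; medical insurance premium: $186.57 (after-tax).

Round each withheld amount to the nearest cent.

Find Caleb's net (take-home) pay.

Medicare: $1993.22 × 0.03 = $59.80
Social Security tax: $1993.22 × 0.06 = $119.59
Medical insurance premium: $186.57
Roth contribution: $184.81
Total deductions = $59.80 + $119.59 + $186.57 + $184.81 = $550.77
Net pay = $1993.22 − $550.77 = $1442.45

$1442.45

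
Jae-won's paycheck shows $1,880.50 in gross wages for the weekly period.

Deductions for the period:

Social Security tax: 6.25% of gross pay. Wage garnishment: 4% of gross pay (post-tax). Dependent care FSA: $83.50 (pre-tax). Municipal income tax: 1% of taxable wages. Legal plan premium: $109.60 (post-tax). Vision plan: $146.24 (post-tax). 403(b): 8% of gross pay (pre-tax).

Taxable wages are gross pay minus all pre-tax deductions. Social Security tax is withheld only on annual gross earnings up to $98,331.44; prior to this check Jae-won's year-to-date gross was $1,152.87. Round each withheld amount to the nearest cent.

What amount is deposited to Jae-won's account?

403(b): $1,880.50 × 0.08 = $150.44
Dependent care FSA: $83.50
Pre-tax total = $150.44 + $83.50 = $233.94
Taxable wages = $1,880.50 − $233.94 = $1,646.56
Municipal income tax: $1,646.56 × 0.01 = $16.47
Social Security tax: cap not yet reached, full $1,880.50 is subject → $1,880.50 × 0.0625 = $117.53
Legal plan premium: $109.60
Vision plan: $146.24
Wage garnishment: $1,880.50 × 0.04 = $75.22
Total deductions = $150.44 + $83.50 + $16.47 + $117.53 + $109.60 + $146.24 + $75.22 = $699.00
Net pay = $1,880.50 − $699.00 = $1,181.50

$1,181.50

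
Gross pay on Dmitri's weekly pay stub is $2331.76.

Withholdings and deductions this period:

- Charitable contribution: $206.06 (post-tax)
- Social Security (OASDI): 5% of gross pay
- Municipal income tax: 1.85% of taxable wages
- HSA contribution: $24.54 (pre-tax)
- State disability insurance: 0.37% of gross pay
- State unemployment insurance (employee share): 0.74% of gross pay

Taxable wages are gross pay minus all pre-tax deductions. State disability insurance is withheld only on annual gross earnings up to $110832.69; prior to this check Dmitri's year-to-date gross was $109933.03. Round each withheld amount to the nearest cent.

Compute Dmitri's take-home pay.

HSA contribution: $24.54
Taxable wages = $2331.76 − $24.54 = $2307.22
Municipal income tax: $2307.22 × 0.0185 = $42.68
State disability insurance: only $110832.69 − $109933.03 = $899.66 of this check is subject → $899.66 × 0.0037 = $3.33
Social Security (OASDI): $2331.76 × 0.05 = $116.59
State unemployment insurance (employee share): $2331.76 × 0.0074 = $17.26
Charitable contribution: $206.06
Total deductions = $24.54 + $42.68 + $3.33 + $116.59 + $17.26 + $206.06 = $410.46
Net pay = $2331.76 − $410.46 = $1921.30

$1921.30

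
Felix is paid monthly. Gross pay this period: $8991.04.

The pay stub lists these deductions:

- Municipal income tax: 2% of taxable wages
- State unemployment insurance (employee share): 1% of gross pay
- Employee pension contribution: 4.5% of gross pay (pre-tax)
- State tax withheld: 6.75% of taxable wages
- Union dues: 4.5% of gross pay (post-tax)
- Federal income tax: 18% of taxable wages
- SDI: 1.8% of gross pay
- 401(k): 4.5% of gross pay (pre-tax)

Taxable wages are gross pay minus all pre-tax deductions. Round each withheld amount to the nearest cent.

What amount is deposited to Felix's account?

Employee pension contribution: $8991.04 × 0.045 = $404.60
401(k): $8991.04 × 0.045 = $404.60
Pre-tax total = $404.60 + $404.60 = $809.20
Taxable wages = $8991.04 − $809.20 = $8181.84
Federal income tax: $8181.84 × 0.18 = $1472.73
Municipal income tax: $8181.84 × 0.02 = $163.64
State tax withheld: $8181.84 × 0.0675 = $552.27
State unemployment insurance (employee share): $8991.04 × 0.01 = $89.91
SDI: $8991.04 × 0.018 = $161.84
Union dues: $8991.04 × 0.045 = $404.60
Total deductions = $404.60 + $404.60 + $1472.73 + $163.64 + $552.27 + $89.91 + $161.84 + $404.60 = $3654.19
Net pay = $8991.04 − $3654.19 = $5336.85

$5336.85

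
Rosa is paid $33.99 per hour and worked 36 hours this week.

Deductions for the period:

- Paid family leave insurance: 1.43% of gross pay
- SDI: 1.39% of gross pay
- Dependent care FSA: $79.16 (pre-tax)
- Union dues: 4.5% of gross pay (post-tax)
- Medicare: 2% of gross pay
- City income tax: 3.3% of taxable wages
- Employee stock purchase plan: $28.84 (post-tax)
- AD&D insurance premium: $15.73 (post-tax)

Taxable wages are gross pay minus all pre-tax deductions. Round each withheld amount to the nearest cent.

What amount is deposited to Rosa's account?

Gross pay: 36 × $33.99 = $1,223.64
Dependent care FSA: $79.16
Taxable wages = $1,223.64 − $79.16 = $1,144.48
City income tax: $1,144.48 × 0.033 = $37.77
Paid family leave insurance: $1,223.64 × 0.0143 = $17.50
SDI: $1,223.64 × 0.0139 = $17.01
Medicare: $1,223.64 × 0.02 = $24.47
Union dues: $1,223.64 × 0.045 = $55.06
AD&D insurance premium: $15.73
Employee stock purchase plan: $28.84
Total deductions = $79.16 + $37.77 + $17.50 + $17.01 + $24.47 + $55.06 + $15.73 + $28.84 = $275.54
Net pay = $1,223.64 − $275.54 = $948.10

$948.10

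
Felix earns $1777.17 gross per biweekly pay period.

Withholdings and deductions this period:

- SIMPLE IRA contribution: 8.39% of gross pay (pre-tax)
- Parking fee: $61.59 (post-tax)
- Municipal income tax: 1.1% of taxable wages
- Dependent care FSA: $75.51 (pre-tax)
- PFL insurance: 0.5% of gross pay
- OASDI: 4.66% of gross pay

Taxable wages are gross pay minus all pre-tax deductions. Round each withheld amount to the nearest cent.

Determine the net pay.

$1382.18

Dependent care FSA: $75.51
SIMPLE IRA contribution: $1777.17 × 0.0839 = $149.10
Pre-tax total = $75.51 + $149.10 = $224.61
Taxable wages = $1777.17 − $224.61 = $1552.56
Municipal income tax: $1552.56 × 0.011 = $17.08
OASDI: $1777.17 × 0.0466 = $82.82
PFL insurance: $1777.17 × 0.005 = $8.89
Parking fee: $61.59
Total deductions = $75.51 + $149.10 + $17.08 + $82.82 + $8.89 + $61.59 = $394.99
Net pay = $1777.17 − $394.99 = $1382.18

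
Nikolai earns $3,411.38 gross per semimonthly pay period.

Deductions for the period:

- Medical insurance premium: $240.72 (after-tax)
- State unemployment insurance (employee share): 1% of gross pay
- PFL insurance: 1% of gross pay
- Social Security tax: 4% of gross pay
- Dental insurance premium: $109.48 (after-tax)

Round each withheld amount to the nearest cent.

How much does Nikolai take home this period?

State unemployment insurance (employee share): $3,411.38 × 0.01 = $34.11
Social Security tax: $3,411.38 × 0.04 = $136.46
PFL insurance: $3,411.38 × 0.01 = $34.11
Medical insurance premium: $240.72
Dental insurance premium: $109.48
Total deductions = $34.11 + $136.46 + $34.11 + $240.72 + $109.48 = $554.88
Net pay = $3,411.38 − $554.88 = $2,856.50

$2,856.50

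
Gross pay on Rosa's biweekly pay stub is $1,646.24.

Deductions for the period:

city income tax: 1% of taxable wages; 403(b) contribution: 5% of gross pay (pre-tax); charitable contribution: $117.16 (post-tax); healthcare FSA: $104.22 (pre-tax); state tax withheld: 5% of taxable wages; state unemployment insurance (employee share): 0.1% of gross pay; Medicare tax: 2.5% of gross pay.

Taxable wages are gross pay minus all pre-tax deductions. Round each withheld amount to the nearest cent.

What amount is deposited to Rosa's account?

$1,212.15

Healthcare FSA: $104.22
403(b) contribution: $1,646.24 × 0.05 = $82.31
Pre-tax total = $104.22 + $82.31 = $186.53
Taxable wages = $1,646.24 − $186.53 = $1,459.71
City income tax: $1,459.71 × 0.01 = $14.60
State tax withheld: $1,459.71 × 0.05 = $72.99
State unemployment insurance (employee share): $1,646.24 × 0.001 = $1.65
Medicare tax: $1,646.24 × 0.025 = $41.16
Charitable contribution: $117.16
Total deductions = $104.22 + $82.31 + $14.60 + $72.99 + $1.65 + $41.16 + $117.16 = $434.09
Net pay = $1,646.24 − $434.09 = $1,212.15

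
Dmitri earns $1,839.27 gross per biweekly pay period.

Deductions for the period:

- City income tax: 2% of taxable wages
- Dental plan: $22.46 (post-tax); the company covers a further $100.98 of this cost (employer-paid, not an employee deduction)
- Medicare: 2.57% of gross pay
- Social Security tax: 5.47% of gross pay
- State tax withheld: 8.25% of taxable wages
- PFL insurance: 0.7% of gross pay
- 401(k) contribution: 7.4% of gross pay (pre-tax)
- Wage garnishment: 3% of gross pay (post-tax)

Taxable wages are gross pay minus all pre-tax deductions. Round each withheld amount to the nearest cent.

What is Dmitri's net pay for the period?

401(k) contribution: $1,839.27 × 0.074 = $136.11
Taxable wages = $1,839.27 − $136.11 = $1,703.16
City income tax: $1,703.16 × 0.02 = $34.06
State tax withheld: $1,703.16 × 0.0825 = $140.51
PFL insurance: $1,839.27 × 0.007 = $12.87
Social Security tax: $1,839.27 × 0.0547 = $100.61
Medicare: $1,839.27 × 0.0257 = $47.27
Wage garnishment: $1,839.27 × 0.03 = $55.18
Dental plan: $22.46
(Employer's $100.98 toward dental plan is not withheld from the employee.)
Total deductions = $136.11 + $34.06 + $140.51 + $12.87 + $100.61 + $47.27 + $55.18 + $22.46 = $549.07
Net pay = $1,839.27 − $549.07 = $1,290.20

$1,290.20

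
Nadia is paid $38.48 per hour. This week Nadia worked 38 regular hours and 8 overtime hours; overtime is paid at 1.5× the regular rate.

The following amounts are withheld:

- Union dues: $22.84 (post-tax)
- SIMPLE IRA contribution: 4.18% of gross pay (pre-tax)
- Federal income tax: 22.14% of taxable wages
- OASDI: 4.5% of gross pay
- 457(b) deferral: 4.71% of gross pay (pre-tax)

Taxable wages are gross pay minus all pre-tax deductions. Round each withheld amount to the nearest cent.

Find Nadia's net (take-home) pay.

Regular pay: 38 × $38.48 = $1,462.24
Overtime pay: 8 × $38.48 × 1.5 = $461.76
Gross pay = $1,462.24 + $461.76 = $1,924.00
457(b) deferral: $1,924.00 × 0.0471 = $90.62
SIMPLE IRA contribution: $1,924.00 × 0.0418 = $80.42
Pre-tax total = $90.62 + $80.42 = $171.04
Taxable wages = $1,924.00 − $171.04 = $1,752.96
Federal income tax: $1,752.96 × 0.2214 = $388.11
OASDI: $1,924.00 × 0.045 = $86.58
Union dues: $22.84
Total deductions = $90.62 + $80.42 + $388.11 + $86.58 + $22.84 = $668.57
Net pay = $1,924.00 − $668.57 = $1,255.43

$1,255.43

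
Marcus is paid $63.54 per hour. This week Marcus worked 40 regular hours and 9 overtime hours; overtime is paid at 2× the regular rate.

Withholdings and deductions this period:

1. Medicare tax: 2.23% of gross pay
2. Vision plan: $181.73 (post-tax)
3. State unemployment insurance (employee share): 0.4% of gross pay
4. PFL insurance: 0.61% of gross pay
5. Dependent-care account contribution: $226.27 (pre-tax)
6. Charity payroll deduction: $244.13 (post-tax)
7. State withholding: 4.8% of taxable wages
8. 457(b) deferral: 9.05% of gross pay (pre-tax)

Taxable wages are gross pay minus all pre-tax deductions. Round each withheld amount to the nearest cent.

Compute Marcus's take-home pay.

$2430.24

Regular pay: 40 × $63.54 = $2541.60
Overtime pay: 9 × $63.54 × 2 = $1143.72
Gross pay = $2541.60 + $1143.72 = $3685.32
457(b) deferral: $3685.32 × 0.0905 = $333.52
Dependent-care account contribution: $226.27
Pre-tax total = $333.52 + $226.27 = $559.79
Taxable wages = $3685.32 − $559.79 = $3125.53
State withholding: $3125.53 × 0.048 = $150.03
PFL insurance: $3685.32 × 0.0061 = $22.48
State unemployment insurance (employee share): $3685.32 × 0.004 = $14.74
Medicare tax: $3685.32 × 0.0223 = $82.18
Charity payroll deduction: $244.13
Vision plan: $181.73
Total deductions = $333.52 + $226.27 + $150.03 + $22.48 + $14.74 + $82.18 + $244.13 + $181.73 = $1255.08
Net pay = $3685.32 − $1255.08 = $2430.24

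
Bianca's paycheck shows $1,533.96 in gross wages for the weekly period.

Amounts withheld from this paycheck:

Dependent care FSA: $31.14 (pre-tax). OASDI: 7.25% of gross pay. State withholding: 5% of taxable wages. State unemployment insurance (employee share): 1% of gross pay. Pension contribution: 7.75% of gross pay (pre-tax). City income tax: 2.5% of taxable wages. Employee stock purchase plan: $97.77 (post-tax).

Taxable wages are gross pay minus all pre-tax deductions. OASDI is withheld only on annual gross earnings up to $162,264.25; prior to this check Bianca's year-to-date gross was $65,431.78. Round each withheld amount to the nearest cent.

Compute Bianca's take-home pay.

$1,055.82

Dependent care FSA: $31.14
Pension contribution: $1,533.96 × 0.0775 = $118.88
Pre-tax total = $31.14 + $118.88 = $150.02
Taxable wages = $1,533.96 − $150.02 = $1,383.94
City income tax: $1,383.94 × 0.025 = $34.60
State withholding: $1,383.94 × 0.05 = $69.20
OASDI: cap not yet reached, full $1,533.96 is subject → $1,533.96 × 0.0725 = $111.21
State unemployment insurance (employee share): $1,533.96 × 0.01 = $15.34
Employee stock purchase plan: $97.77
Total deductions = $31.14 + $118.88 + $34.60 + $69.20 + $111.21 + $15.34 + $97.77 = $478.14
Net pay = $1,533.96 − $478.14 = $1,055.82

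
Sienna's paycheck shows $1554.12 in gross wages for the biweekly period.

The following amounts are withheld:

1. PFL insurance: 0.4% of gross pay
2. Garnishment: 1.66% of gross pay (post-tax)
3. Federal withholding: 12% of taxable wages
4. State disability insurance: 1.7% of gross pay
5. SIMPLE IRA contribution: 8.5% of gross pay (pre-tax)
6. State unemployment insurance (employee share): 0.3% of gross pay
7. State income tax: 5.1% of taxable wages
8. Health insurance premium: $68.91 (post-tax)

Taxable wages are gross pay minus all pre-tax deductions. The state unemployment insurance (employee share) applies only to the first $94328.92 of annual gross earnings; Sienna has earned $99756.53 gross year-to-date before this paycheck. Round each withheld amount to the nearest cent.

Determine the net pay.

$1051.51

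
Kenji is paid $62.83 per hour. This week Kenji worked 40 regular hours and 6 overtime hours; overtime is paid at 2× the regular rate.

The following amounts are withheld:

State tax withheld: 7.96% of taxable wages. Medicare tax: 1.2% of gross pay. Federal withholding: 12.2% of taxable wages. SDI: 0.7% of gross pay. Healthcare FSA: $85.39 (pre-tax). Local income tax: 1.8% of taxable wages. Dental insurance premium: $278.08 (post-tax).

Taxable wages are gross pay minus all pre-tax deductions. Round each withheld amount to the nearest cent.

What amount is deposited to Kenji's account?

Regular pay: 40 × $62.83 = $2513.20
Overtime pay: 6 × $62.83 × 2 = $753.96
Gross pay = $2513.20 + $753.96 = $3267.16
Healthcare FSA: $85.39
Taxable wages = $3267.16 − $85.39 = $3181.77
State tax withheld: $3181.77 × 0.0796 = $253.27
Local income tax: $3181.77 × 0.018 = $57.27
Federal withholding: $3181.77 × 0.122 = $388.18
Medicare tax: $3267.16 × 0.012 = $39.21
SDI: $3267.16 × 0.007 = $22.87
Dental insurance premium: $278.08
Total deductions = $85.39 + $253.27 + $57.27 + $388.18 + $39.21 + $22.87 + $278.08 = $1124.27
Net pay = $3267.16 − $1124.27 = $2142.89

$2142.89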